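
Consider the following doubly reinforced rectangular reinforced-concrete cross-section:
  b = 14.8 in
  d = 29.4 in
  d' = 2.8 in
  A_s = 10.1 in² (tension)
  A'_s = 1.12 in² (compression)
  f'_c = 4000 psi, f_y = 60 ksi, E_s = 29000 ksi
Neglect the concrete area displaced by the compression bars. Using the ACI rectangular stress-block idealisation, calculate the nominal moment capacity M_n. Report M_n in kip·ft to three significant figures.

M_n ≈ 1230 kip·ft

Assume both steels yield.
a = (A_s − A'_s) f_y/(0.85 f'_c b) = (10.1 − 1.12) × 60/(0.85 × 4 × 14.8) = 10.707 in.
c = a/β₁ = 10.707/0.85 = 12.596 in; ε'_s = 0.003(c − d')/c = 0.0023 ≥ ε_y = 0.0021, so the compression steel yields.
M_n = (A_s − A'_s) f_y (d − a/2) + A'_s f_y (d − d') = 538.8 × (29.4 − 5.3535) + 67.2 × (29.4 − 2.8) = 12956.3 + 1787.5 = 14743.8 kip·in = 14743.8/12 = 1228.65 kip·ft.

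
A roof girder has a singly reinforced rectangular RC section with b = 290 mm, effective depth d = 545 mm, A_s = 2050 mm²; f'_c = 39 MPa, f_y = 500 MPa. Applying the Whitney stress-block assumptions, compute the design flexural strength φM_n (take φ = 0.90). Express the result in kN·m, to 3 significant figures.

T = A_s f_y = 2050 × 500 = 1025000 N = 1025 kN.
From C = T: a = T/(0.85 f'_c b) = 1025000/(0.85 × 39 × 290) = 106.62 mm.
M_n = T(d − a/2) = 1025 kN × (545 − 53.31) mm = 503.98 kN·m.
φM_n = 0.90 × 503.98 = 453.58 kN·m.

φM_n ≈ 454 kN·m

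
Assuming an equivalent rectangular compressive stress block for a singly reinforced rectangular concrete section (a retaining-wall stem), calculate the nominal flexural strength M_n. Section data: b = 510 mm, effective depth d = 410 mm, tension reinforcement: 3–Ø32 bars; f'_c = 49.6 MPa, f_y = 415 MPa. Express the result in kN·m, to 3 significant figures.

M_n ≈ 387 kN·m

A_s = 3 × 804 = 2412 mm².
T = A_s f_y = 2412 × 415 = 1000980 N = 1000.98 kN.
From C = T: a = T/(0.85 f'_c b) = 1000980/(0.85 × 49.6 × 510) = 46.55 mm.
M_n = T(d − a/2) = 1000.98 kN × (410 − 23.275) mm = 387.10 kN·m.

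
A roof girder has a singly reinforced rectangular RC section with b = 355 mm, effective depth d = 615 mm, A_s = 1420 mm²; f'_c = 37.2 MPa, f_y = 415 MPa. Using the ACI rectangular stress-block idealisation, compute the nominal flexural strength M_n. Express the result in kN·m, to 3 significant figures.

T = A_s f_y = 1420 × 415 = 589300 N = 589.3 kN.
From C = T: a = T/(0.85 f'_c b) = 589300/(0.85 × 37.2 × 355) = 52.50 mm.
M_n = T(d − a/2) = 589.3 kN × (615 − 26.25) mm = 346.95 kN·m.

M_n ≈ 347 kN·m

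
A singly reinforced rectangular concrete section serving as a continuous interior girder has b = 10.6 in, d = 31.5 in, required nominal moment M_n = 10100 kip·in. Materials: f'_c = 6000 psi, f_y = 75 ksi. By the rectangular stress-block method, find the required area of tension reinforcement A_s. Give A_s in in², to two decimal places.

A_s ≈ 4.78 in²

From M_n = 0.85 f'_c a b (d − a/2):
a = d − √(d² − 2M_n/(0.85 f'_c b)) = 31.5 − √(31.5² − 2 × 10100/(0.85 × 6 × 10.6)) = 6.629 in.
A_s = 0.85 f'_c a b / f_y = 0.85 × 6 × 6.629 × 10.6 / 75 = 4.778 in².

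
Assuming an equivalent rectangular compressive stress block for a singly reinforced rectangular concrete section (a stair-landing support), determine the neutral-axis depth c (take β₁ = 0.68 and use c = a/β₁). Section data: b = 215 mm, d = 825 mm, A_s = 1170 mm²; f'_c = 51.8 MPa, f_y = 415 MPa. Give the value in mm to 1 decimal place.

T = A_s f_y = 1170 × 415 = 485550 N = 485.55 kN.
Setting C = 0.85 f'_c a b equal to T: a = 485550/(0.85 × 51.8 × 215) = 51.292 mm.
With β₁ = 0.68, c = a/β₁ = 51.292/0.68 = 75.4 mm.

c ≈ 75.4 mm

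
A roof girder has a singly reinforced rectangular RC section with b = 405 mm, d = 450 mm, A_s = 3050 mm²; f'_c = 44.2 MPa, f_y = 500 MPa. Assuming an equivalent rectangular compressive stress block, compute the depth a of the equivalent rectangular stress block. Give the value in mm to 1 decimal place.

T = A_s f_y = 3050 × 500 = 1525000 N = 1525 kN.
Setting C = 0.85 f'_c a b equal to T: a = 1525000/(0.85 × 44.2 × 405) = 100.2 mm.

a ≈ 100.2 mm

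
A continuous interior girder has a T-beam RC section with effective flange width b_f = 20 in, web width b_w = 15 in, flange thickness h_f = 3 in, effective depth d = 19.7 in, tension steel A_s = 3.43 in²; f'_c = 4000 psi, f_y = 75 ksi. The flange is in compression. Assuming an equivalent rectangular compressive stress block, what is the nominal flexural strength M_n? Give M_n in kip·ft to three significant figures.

Tension: T = A_s f_y = 3.43 × 75 = 257.25 kips.
Try a within the flange: a = T/(0.85 f'_c b_f) = 257.25/(0.85 × 4 × 20) = 3.783 in.
a = 3.783 > h_f = 3 in: the block extends into the web. Split into flange-overhang and web parts.
C_f = 0.85 f'_c (b_f − b_w) h_f = 0.85 × 4 × (20 − 15) × 3 = 51.0 kips.
Remaining web compression depth: a_w = (T − C_f)/(0.85 f'_c b_w) = (257.25 − 51.0)/(0.85 × 4 × 15) = 4.044 in.
M_n = C_f(d − h_f/2) + (T − C_f)(d − a_w/2) = 51.0 × (19.7 − 1.5) + 206.25 × (19.7 − 2.022) = 928.2 + 3646.1 = 4574.3 kip·in.
M_n = 4574.3/12 = 381.19 kip·ft.

M_n ≈ 381 kip·ft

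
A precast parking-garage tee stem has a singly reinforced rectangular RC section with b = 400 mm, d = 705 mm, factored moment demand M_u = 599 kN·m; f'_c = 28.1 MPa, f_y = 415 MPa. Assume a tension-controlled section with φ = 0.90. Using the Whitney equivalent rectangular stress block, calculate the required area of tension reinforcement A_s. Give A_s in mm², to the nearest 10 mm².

A_s ≈ 2460 mm²

M_n = M_u/φ = 599/0.90 = 665.556 kN·m.
With M_n = 0.85 f'_c a b (d − a/2), solve the quadratic for a:
a = d − √(d² − 2M_n/(0.85 f'_c b)) = 705 − √(705² − 2 × 665.556×10⁶/(0.85 × 28.1 × 400)) = 106.92 mm.
A_s = 0.85 f'_c a b / f_y = 0.85 × 28.1 × 106.92 × 400 / 415 = 2461.5 mm².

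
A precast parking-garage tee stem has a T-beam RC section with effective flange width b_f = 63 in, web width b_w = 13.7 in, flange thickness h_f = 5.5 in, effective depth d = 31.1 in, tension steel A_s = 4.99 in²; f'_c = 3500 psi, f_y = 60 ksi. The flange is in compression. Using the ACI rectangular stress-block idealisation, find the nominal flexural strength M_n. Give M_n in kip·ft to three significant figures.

M_n ≈ 756 kip·ft

Tension: T = A_s f_y = 4.99 × 60 = 299.4 kips.
Try a within the flange: a = T/(0.85 f'_c b_f) = 299.4/(0.85 × 3.5 × 63) = 1.597 in.
Since a = 1.597 ≤ h_f = 5.5 in, the stress block lies entirely in the flange; analyse as a rectangular beam of width b_f.
M_n = T(d − a/2) = 299.4 × (31.1 − 0.7985) = 9072.3 kip·in.
M_n = 9072.3/12 = 756.03 kip·ft.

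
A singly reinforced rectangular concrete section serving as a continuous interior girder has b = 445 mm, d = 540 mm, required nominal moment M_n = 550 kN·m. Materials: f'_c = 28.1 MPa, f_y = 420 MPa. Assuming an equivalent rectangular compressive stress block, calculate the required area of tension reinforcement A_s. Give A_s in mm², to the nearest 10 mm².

A_s ≈ 2690 mm²

With M_n = 0.85 f'_c a b (d − a/2), solve the quadratic for a:
a = d − √(d² − 2M_n/(0.85 f'_c b)) = 540 − √(540² − 2 × 550×10⁶/(0.85 × 28.1 × 445)) = 106.29 mm.
A_s = 0.85 f'_c a b / f_y = 0.85 × 28.1 × 106.29 × 445 / 420 = 2689.9 mm².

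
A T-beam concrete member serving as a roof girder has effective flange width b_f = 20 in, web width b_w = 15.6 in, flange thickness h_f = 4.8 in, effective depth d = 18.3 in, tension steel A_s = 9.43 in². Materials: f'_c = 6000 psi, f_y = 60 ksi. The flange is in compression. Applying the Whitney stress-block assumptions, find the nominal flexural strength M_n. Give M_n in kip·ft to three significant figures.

M_n ≈ 731 kip·ft

Tension: T = A_s f_y = 9.43 × 60 = 565.8 kips.
Try a within the flange: a = T/(0.85 f'_c b_f) = 565.8/(0.85 × 6 × 20) = 5.547 in.
a = 5.547 > h_f = 4.8 in: the block extends into the web. Split into flange-overhang and web parts.
C_f = 0.85 f'_c (b_f − b_w) h_f = 0.85 × 6 × (20 − 15.6) × 4.8 = 107.7 kips.
Remaining web compression depth: a_w = (T − C_f)/(0.85 f'_c b_w) = (565.8 − 107.7)/(0.85 × 6 × 15.6) = 5.758 in.
M_n = C_f(d − h_f/2) + (T − C_f)(d − a_w/2) = 107.7 × (18.3 − 2.4) + 458.1 × (18.3 − 2.879) = 1712.4 + 7064.4 = 8776.8 kip·in.
M_n = 8776.8/12 = 731.40 kip·ft.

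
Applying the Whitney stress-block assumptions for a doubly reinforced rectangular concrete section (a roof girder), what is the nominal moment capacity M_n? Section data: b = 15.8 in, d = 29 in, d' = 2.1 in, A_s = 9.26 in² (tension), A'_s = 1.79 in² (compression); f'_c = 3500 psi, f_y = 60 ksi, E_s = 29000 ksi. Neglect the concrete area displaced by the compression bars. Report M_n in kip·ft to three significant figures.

Assume both steels yield.
a = (A_s − A'_s) f_y/(0.85 f'_c b) = (9.26 − 1.79) × 60/(0.85 × 3.5 × 15.8) = 9.535 in.
c = a/β₁ = 9.535/0.85 = 11.218 in; ε'_s = 0.003(c − d')/c = 0.0024 ≥ ε_y = 0.0021, so the compression steel yields.
M_n = (A_s − A'_s) f_y (d − a/2) + A'_s f_y (d − d') = 448.2 × (29 − 4.7675) + 107.4 × (29 − 2.1) = 10861.0 + 2889.1 = 13750.1 kip·in = 13750.1/12 = 1145.84 kip·ft.

M_n ≈ 1150 kip·ft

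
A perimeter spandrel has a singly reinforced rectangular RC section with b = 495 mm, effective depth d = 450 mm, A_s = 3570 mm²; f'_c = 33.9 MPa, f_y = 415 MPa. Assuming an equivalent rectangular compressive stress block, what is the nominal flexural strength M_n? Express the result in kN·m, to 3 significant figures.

T = A_s f_y = 3570 × 415 = 1481550 N = 1481.55 kN.
From C = T: a = T/(0.85 f'_c b) = 1481550/(0.85 × 33.9 × 495) = 103.87 mm.
M_n = T(d − a/2) = 1481.55 kN × (450 − 51.935) mm = 589.75 kN·m.

M_n ≈ 590 kN·m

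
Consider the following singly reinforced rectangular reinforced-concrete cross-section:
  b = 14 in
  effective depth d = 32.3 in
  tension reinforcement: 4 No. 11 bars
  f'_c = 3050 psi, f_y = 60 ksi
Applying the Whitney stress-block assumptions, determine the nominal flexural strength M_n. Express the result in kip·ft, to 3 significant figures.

A_s = 4 × 1.56 = 6.24 in².
T = A_s f_y = 6.24 × 60 = 374.4 kips.
a = T/(0.85 f'_c b) = 374.4/(0.85 × 3.05 × 14) = 10.315 in.
M_n = T(d − a/2) = 374.4 × (32.3 − 5.1575) = 10162.2 kip·in = 10162.2/12 = 846.85 kip·ft.

M_n ≈ 847 kip·ft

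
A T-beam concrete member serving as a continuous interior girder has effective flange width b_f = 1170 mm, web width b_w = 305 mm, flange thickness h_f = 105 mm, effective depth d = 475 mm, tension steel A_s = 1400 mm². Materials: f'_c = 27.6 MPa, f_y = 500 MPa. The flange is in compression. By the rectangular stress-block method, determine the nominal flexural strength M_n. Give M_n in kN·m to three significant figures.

Tension: T = A_s f_y = 1400 × 500 = 700000 N.
Try a within the flange: a = T/(0.85 f'_c b_f) = 700000/(0.85 × 27.6 × 1170) = 25.50 mm.
Since a = 25.50 ≤ h_f = 105 mm, the stress block lies entirely in the flange; analyse as a rectangular beam of width b_f.
M_n = T(d − a/2) = 700000 × (475 − 12.75) = 323.58 × 10⁶ N·mm.
M_n = 323.58 kN·m.

M_n ≈ 324 kN·m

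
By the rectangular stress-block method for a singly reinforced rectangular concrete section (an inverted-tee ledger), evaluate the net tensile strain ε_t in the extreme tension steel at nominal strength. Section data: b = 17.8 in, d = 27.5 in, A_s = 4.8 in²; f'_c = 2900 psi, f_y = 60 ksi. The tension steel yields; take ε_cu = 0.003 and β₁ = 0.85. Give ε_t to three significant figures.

ε_t ≈ 0.00768

a = A_s f_y/(0.85 f'_c b) = 6.564 in.
β₁ = 0.85, so c = a/β₁ = 6.564/0.85 = 7.722 in.
From the linear strain diagram with ε_cu = 0.003: ε_t = 0.003 (d − c)/c = 0.003 × (27.5 − 7.722)/7.722 = 0.00768.
Since ε_t ≥ 0.005, the section is tension-controlled.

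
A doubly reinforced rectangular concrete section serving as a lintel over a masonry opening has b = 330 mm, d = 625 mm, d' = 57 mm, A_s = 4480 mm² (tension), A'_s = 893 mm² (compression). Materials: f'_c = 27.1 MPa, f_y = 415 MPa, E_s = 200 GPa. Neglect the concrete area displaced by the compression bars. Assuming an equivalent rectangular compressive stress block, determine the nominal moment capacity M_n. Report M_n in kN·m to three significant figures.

Assume both tension and compression steel yield.
Net tension couple steel: A_s − A'_s = 3587 mm².
a = (A_s − A'_s) f_y / (0.85 f'_c b) = 1488605/(0.85 × 27.1 × 330) = 195.83 mm.
c = a/β₁ = 195.83/0.85 = 230.39 mm; ε'_s = 0.003(c − d')/c = 0.0023 ≥ f_y/E_s = 0.0021, so compression steel does yield.
M_n = (A_s − A'_s) f_y (d − a/2) + A'_s f_y (d − d') = [1488605 × (625 − 97.915) + 370595 × (625 − 57)] × 10⁻⁶ = 784.62 + 210.50 = 995.12 kN·m.

M_n ≈ 995 kN·m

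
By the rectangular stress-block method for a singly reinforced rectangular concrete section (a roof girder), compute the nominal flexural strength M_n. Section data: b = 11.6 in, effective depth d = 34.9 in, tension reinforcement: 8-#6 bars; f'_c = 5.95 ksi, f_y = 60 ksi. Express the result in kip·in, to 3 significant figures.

A_s = 8 × 0.44 = 3.52 in².
T = A_s f_y = 3.52 × 60 = 211.2 kips.
a = T/(0.85 f'_c b) = 211.2/(0.85 × 5.95 × 11.6) = 3.600 in.
M_n = T(d − a/2) = 211.2 × (34.9 − 1.8) = 6990.7 kip·in.

M_n ≈ 6990 kip·in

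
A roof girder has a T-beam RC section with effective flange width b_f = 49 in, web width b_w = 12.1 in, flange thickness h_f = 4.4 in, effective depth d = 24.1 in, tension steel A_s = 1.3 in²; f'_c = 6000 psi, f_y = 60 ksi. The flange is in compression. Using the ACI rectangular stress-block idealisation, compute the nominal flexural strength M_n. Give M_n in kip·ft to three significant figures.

M_n ≈ 156 kip·ft

Tension: T = A_s f_y = 1.3 × 60 = 78 kips.
Try a within the flange: a = T/(0.85 f'_c b_f) = 78/(0.85 × 6 × 49) = 0.312 in.
Since a = 0.312 ≤ h_f = 4.4 in, the stress block lies entirely in the flange; analyse as a rectangular beam of width b_f.
M_n = T(d − a/2) = 78 × (24.1 − 0.156) = 1867.6 kip·in.
M_n = 1867.6/12 = 155.63 kip·ft.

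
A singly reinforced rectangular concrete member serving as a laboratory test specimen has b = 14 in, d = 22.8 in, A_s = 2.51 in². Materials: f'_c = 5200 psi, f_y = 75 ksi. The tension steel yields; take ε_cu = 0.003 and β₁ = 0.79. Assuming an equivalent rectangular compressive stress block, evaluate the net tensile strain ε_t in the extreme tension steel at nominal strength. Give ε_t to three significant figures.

ε_t ≈ 0.0148

a = A_s f_y/(0.85 f'_c b) = 3.042 in.
β₁ = 0.79, so c = a/β₁ = 3.042/0.79 = 3.851 in.
From the linear strain diagram with ε_cu = 0.003: ε_t = 0.003 (d − c)/c = 0.003 × (22.8 − 3.851)/3.851 = 0.0148.
Since ε_t ≥ 0.005, the section is tension-controlled.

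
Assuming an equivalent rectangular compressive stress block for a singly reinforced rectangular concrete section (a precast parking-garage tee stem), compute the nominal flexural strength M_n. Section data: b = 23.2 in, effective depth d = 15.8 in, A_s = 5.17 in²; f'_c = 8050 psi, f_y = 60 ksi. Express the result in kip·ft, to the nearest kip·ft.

T = A_s f_y = 5.17 × 60 = 310.2 kips.
a = T/(0.85 f'_c b) = 310.2/(0.85 × 8.05 × 23.2) = 1.954 in.
M_n = T(d − a/2) = 310.2 × (15.8 − 0.977) = 4598.1 kip·in = 4598.1/12 = 383.18 kip·ft.

M_n ≈ 383 kip·ft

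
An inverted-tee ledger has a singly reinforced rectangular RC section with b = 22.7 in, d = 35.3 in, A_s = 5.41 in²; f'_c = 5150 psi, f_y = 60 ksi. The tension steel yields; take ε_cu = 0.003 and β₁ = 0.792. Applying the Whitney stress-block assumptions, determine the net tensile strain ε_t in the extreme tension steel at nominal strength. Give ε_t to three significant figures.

ε_t ≈ 0.0227

a = A_s f_y/(0.85 f'_c b) = 3.267 in.
β₁ = 0.792, so c = a/β₁ = 3.267/0.792 = 4.125 in.
From the linear strain diagram with ε_cu = 0.003: ε_t = 0.003 (d − c)/c = 0.003 × (35.3 − 4.125)/4.125 = 0.0227.
Since ε_t ≥ 0.005, the section is tension-controlled.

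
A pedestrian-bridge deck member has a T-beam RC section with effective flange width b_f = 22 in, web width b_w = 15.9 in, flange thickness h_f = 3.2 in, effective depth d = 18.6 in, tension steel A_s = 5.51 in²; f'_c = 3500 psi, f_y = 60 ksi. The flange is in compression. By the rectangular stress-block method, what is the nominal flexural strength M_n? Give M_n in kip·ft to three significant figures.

M_n ≈ 439 kip·ft

Tension: T = A_s f_y = 5.51 × 60 = 330.6 kips.
Try a within the flange: a = T/(0.85 f'_c b_f) = 330.6/(0.85 × 3.5 × 22) = 5.051 in.
a = 5.051 > h_f = 3.2 in: the block extends into the web. Split into flange-overhang and web parts.
C_f = 0.85 f'_c (b_f − b_w) h_f = 0.85 × 3.5 × (22 − 15.9) × 3.2 = 58.1 kips.
Remaining web compression depth: a_w = (T − C_f)/(0.85 f'_c b_w) = (330.6 − 58.1)/(0.85 × 3.5 × 15.9) = 5.761 in.
M_n = C_f(d − h_f/2) + (T − C_f)(d − a_w/2) = 58.1 × (18.6 − 1.6) + 272.5 × (18.6 − 2.8805) = 987.7 + 4283.6 = 5271.3 kip·in.
M_n = 5271.3/12 = 439.28 kip·ft.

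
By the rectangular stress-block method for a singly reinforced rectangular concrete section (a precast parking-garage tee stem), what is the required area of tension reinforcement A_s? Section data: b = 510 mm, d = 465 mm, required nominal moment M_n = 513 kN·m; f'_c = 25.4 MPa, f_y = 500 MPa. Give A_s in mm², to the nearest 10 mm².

A_s ≈ 2520 mm²

With M_n = 0.85 f'_c a b (d − a/2), solve the quadratic for a:
a = d − √(d² − 2M_n/(0.85 f'_c b)) = 465 − √(465² − 2 × 513×10⁶/(0.85 × 25.4 × 510)) = 114.22 mm.
A_s = 0.85 f'_c a b / f_y = 0.85 × 25.4 × 114.22 × 510 / 500 = 2515.3 mm².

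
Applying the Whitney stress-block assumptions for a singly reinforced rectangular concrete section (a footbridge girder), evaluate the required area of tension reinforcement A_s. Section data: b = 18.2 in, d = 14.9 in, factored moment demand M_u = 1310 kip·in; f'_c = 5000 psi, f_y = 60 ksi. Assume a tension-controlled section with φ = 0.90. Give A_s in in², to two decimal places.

M_n = M_u/φ = 1310/0.90 = 1455.56 kip·in.
From M_n = 0.85 f'_c a b (d − a/2):
a = d − √(d² − 2M_n/(0.85 f'_c b)) = 14.9 − √(14.9² − 2 × 1455.56/(0.85 × 5 × 18.2)) = 1.322 in.
A_s = 0.85 f'_c a b / f_y = 0.85 × 5 × 1.322 × 18.2 / 60 = 1.704 in².

A_s ≈ 1.70 in²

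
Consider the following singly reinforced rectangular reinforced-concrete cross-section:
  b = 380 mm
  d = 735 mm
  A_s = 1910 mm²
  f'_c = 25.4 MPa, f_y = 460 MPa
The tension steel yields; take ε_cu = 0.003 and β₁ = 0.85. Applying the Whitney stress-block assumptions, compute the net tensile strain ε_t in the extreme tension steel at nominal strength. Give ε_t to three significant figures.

ε_t ≈ 0.0145

a = A_s f_y/(0.85 f'_c b) = 107.09 mm.
β₁ = 0.85, so c = a/β₁ = 107.09/0.85 = 125.99 mm.
From the linear strain diagram with ε_cu = 0.003: ε_t = 0.003 (d − c)/c = 0.003 × (735 − 125.99)/125.99 = 0.0145.
Since ε_t ≥ 0.005, the section is tension-controlled.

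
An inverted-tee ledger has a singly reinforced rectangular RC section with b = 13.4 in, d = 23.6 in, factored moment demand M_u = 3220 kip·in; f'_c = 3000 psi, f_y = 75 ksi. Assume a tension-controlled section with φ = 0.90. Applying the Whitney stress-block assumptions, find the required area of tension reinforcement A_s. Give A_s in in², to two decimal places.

A_s ≈ 2.26 in²

M_n = M_u/φ = 3220/0.90 = 3577.78 kip·in.
From M_n = 0.85 f'_c a b (d − a/2):
a = d − √(d² − 2M_n/(0.85 f'_c b)) = 23.6 − √(23.6² − 2 × 3577.78/(0.85 × 3 × 13.4)) = 4.957 in.
A_s = 0.85 f'_c a b / f_y = 0.85 × 3 × 4.957 × 13.4 / 75 = 2.258 in².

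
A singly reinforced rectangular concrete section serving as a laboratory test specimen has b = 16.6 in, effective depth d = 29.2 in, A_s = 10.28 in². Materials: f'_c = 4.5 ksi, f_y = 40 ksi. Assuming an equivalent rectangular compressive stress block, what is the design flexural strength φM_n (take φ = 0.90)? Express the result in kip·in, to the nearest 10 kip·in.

φM_n ≈ 9610 kip·in

T = A_s f_y = 10.28 × 40 = 411.2 kips.
a = T/(0.85 f'_c b) = 411.2/(0.85 × 4.5 × 16.6) = 6.476 in.
M_n = T(d − a/2) = 411.2 × (29.2 − 3.238) = 10675.6 kip·in.
φM_n = 0.90 × 10675.6 = 9608.0 kip·in.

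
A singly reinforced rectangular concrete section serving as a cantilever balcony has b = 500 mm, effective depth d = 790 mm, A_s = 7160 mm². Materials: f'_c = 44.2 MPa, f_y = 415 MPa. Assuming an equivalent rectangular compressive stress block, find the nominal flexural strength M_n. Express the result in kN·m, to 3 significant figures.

M_n ≈ 2110 kN·m

T = A_s f_y = 7160 × 415 = 2971400 N = 2971.4 kN.
From C = T: a = T/(0.85 f'_c b) = 2971400/(0.85 × 44.2 × 500) = 158.18 mm.
M_n = T(d − a/2) = 2971.4 kN × (790 − 79.09) mm = 2112.40 kN·m.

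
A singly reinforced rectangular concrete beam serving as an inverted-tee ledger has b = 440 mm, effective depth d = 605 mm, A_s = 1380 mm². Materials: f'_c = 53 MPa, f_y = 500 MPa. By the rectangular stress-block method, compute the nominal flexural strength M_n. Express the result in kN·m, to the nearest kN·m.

M_n ≈ 405 kN·m

T = A_s f_y = 1380 × 500 = 690000 N = 690 kN.
From C = T: a = T/(0.85 f'_c b) = 690000/(0.85 × 53 × 440) = 34.81 mm.
M_n = T(d − a/2) = 690 kN × (605 − 17.405) mm = 405.44 kN·m.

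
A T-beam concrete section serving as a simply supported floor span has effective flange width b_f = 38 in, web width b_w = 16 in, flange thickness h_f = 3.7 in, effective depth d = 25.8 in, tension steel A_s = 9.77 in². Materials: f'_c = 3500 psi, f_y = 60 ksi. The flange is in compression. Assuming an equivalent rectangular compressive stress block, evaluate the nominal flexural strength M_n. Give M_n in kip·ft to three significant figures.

M_n ≈ 1120 kip·ft

Tension: T = A_s f_y = 9.77 × 60 = 586.2 kips.
Try a within the flange: a = T/(0.85 f'_c b_f) = 586.2/(0.85 × 3.5 × 38) = 5.185 in.
a = 5.185 > h_f = 3.7 in: the block extends into the web. Split into flange-overhang and web parts.
C_f = 0.85 f'_c (b_f − b_w) h_f = 0.85 × 3.5 × (38 − 16) × 3.7 = 242.2 kips.
Remaining web compression depth: a_w = (T − C_f)/(0.85 f'_c b_w) = (586.2 − 242.2)/(0.85 × 3.5 × 16) = 7.227 in.
M_n = C_f(d − h_f/2) + (T − C_f)(d − a_w/2) = 242.2 × (25.8 − 1.85) + 344 × (25.8 − 3.6135) = 5800.7 + 7632.2 = 13432.9 kip·in.
M_n = 13432.9/12 = 1119.41 kip·ft.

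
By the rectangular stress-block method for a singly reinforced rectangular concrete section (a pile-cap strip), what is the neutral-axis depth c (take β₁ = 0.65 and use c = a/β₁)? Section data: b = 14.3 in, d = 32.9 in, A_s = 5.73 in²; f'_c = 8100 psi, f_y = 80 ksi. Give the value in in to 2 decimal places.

c ≈ 7.16 in

T = A_s f_y = 5.73 × 80 = 458.4 kips.
a = T/(0.85 f'_c b) = 458.4/(0.85 × 8.1 × 14.3) = 4.6559 in.
With β₁ = 0.65, c = a/β₁ = 4.6559/0.65 = 7.16 in.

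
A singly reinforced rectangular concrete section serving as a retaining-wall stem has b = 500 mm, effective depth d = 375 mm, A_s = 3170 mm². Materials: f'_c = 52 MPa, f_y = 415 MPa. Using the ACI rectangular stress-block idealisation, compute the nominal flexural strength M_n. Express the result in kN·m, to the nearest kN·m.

T = A_s f_y = 3170 × 415 = 1315550 N = 1315.55 kN.
From C = T: a = T/(0.85 f'_c b) = 1315550/(0.85 × 52 × 500) = 59.53 mm.
M_n = T(d − a/2) = 1315.55 kN × (375 − 29.765) mm = 454.17 kN·m.

M_n ≈ 454 kN·m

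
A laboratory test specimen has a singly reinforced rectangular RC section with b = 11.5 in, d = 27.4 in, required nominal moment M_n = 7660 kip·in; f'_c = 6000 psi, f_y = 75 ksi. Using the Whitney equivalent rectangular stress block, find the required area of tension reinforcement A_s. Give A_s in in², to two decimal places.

A_s ≈ 4.12 in²

From M_n = 0.85 f'_c a b (d − a/2):
a = d − √(d² − 2M_n/(0.85 f'_c b)) = 27.4 − √(27.4² − 2 × 7660/(0.85 × 6 × 11.5)) = 5.274 in.
A_s = 0.85 f'_c a b / f_y = 0.85 × 6 × 5.274 × 11.5 / 75 = 4.124 in².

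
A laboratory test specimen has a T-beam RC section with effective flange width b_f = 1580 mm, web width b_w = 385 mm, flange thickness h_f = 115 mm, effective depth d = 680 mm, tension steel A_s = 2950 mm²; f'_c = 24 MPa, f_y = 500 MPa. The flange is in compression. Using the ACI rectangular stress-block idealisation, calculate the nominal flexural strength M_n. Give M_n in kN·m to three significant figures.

M_n ≈ 969 kN·m

Tension: T = A_s f_y = 2950 × 500 = 1475000 N.
Try a within the flange: a = T/(0.85 f'_c b_f) = 1475000/(0.85 × 24 × 1580) = 45.76 mm.
Since a = 45.76 ≤ h_f = 115 mm, the stress block lies entirely in the flange; analyse as a rectangular beam of width b_f.
M_n = T(d − a/2) = 1475000 × (680 − 22.88) = 969.25 × 10⁶ N·mm.
M_n = 969.25 kN·m.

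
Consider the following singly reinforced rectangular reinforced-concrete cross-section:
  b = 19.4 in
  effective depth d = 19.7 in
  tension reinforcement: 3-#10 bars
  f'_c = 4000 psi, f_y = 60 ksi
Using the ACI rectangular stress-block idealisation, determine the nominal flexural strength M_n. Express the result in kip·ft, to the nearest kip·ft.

A_s = 3 × 1.27 = 3.81 in².
T = A_s f_y = 3.81 × 60 = 228.6 kips.
a = T/(0.85 f'_c b) = 228.6/(0.85 × 4 × 19.4) = 3.466 in.
M_n = T(d − a/2) = 228.6 × (19.7 − 1.733) = 4107.3 kip·in = 4107.3/12 = 342.28 kip·ft.

M_n ≈ 342 kip·ft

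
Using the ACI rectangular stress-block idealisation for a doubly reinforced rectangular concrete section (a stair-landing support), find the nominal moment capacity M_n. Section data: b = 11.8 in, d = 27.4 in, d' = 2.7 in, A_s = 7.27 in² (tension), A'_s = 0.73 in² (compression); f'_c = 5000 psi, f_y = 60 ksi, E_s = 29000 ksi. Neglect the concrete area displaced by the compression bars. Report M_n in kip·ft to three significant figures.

Assume both steels yield.
a = (A_s − A'_s) f_y/(0.85 f'_c b) = (7.27 − 0.73) × 60/(0.85 × 5 × 11.8) = 7.825 in.
c = a/β₁ = 7.825/0.8 = 9.781 in; ε'_s = 0.003(c − d')/c = 0.0022 ≥ ε_y = 0.0021, so the compression steel yields.
M_n = (A_s − A'_s) f_y (d − a/2) + A'_s f_y (d − d') = 392.4 × (27.4 − 3.9125) + 43.8 × (27.4 − 2.7) = 9216.5 + 1081.9 = 10298.4 kip·in = 10298.4/12 = 858.20 kip·ft.

M_n ≈ 858 kip·ft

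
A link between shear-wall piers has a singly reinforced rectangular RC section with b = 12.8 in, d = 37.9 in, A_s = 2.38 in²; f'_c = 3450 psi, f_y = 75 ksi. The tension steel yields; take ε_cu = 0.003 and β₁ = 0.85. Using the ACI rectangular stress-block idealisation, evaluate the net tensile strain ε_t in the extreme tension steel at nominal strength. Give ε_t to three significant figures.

a = A_s f_y/(0.85 f'_c b) = 4.755 in.
β₁ = 0.85, so c = a/β₁ = 4.755/0.85 = 5.594 in.
From the linear strain diagram with ε_cu = 0.003: ε_t = 0.003 (d − c)/c = 0.003 × (37.9 − 5.594)/5.594 = 0.0173.
Since ε_t ≥ 0.005, the section is tension-controlled.

ε_t ≈ 0.0173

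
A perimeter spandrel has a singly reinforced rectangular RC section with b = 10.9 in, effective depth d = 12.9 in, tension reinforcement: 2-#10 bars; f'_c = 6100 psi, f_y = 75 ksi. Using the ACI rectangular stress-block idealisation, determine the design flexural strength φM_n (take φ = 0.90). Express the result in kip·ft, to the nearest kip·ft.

φM_n ≈ 160 kip·ft

A_s = 2 × 1.27 = 2.54 in².
T = A_s f_y = 2.54 × 75 = 190.5 kips.
a = T/(0.85 f'_c b) = 190.5/(0.85 × 6.1 × 10.9) = 3.371 in.
M_n = T(d − a/2) = 190.5 × (12.9 − 1.6855) = 2136.4 kip·in = 2136.4/12 = 178.03 kip·ft.
φM_n = 0.90 × 178.03 = 160.23 kip·ft.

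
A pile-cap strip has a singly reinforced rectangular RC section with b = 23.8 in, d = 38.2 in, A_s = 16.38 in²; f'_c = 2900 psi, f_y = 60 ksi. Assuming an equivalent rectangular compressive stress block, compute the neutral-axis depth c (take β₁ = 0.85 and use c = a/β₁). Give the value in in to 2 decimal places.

T = A_s f_y = 16.38 × 60 = 982.8 kips.
a = T/(0.85 f'_c b) = 982.8/(0.85 × 2.9 × 23.8) = 16.7522 in.
With β₁ = 0.85, c = a/β₁ = 16.7522/0.85 = 19.71 in.

c ≈ 19.71 in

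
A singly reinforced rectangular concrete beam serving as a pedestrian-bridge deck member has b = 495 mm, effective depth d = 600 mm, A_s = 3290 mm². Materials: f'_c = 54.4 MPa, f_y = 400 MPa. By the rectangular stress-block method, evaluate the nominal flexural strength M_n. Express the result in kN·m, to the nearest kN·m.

T = A_s f_y = 3290 × 400 = 1316000 N = 1316 kN.
From C = T: a = T/(0.85 f'_c b) = 1316000/(0.85 × 54.4 × 495) = 57.50 mm.
M_n = T(d − a/2) = 1316 kN × (600 − 28.75) mm = 751.77 kN·m.

M_n ≈ 752 kN·m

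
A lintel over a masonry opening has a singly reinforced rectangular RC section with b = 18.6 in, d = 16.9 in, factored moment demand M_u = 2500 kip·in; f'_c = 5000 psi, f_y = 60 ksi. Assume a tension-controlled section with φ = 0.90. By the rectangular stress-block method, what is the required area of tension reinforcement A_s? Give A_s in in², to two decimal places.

A_s ≈ 2.93 in²

M_n = M_u/φ = 2500/0.90 = 2777.78 kip·in.
From M_n = 0.85 f'_c a b (d − a/2):
a = d − √(d² − 2M_n/(0.85 f'_c b)) = 16.9 − √(16.9² − 2 × 2777.78/(0.85 × 5 × 18.6)) = 2.226 in.
A_s = 0.85 f'_c a b / f_y = 0.85 × 5 × 2.226 × 18.6 / 60 = 2.933 in².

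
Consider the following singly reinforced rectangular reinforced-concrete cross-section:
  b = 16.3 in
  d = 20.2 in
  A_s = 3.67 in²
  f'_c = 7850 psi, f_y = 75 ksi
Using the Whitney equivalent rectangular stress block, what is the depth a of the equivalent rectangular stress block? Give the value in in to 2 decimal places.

T = A_s f_y = 3.67 × 75 = 275.25 kips.
a = T/(0.85 f'_c b) = 275.25/(0.85 × 7.85 × 16.3) = 2.53 in.

a ≈ 2.53 in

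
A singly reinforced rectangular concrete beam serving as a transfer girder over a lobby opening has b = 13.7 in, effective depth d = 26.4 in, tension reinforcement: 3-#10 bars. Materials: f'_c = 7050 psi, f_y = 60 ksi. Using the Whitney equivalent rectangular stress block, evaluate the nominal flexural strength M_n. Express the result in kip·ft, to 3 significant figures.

M_n ≈ 476 kip·ft

A_s = 3 × 1.27 = 3.81 in².
T = A_s f_y = 3.81 × 60 = 228.6 kips.
a = T/(0.85 f'_c b) = 228.6/(0.85 × 7.05 × 13.7) = 2.785 in.
M_n = T(d − a/2) = 228.6 × (26.4 − 1.3925) = 5716.7 kip·in = 5716.7/12 = 476.39 kip·ft.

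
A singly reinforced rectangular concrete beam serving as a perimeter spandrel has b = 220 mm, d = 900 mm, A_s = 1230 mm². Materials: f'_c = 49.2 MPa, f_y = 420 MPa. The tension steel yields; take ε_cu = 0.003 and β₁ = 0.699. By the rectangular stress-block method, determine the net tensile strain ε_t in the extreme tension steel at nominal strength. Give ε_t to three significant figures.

a = A_s f_y/(0.85 f'_c b) = 56.15 mm.
β₁ = 0.699, so c = a/β₁ = 56.15/0.699 = 80.33 mm.
From the linear strain diagram with ε_cu = 0.003: ε_t = 0.003 (d − c)/c = 0.003 × (900 − 80.33)/80.33 = 0.0306.
Since ε_t ≥ 0.005, the section is tension-controlled.

ε_t ≈ 0.0306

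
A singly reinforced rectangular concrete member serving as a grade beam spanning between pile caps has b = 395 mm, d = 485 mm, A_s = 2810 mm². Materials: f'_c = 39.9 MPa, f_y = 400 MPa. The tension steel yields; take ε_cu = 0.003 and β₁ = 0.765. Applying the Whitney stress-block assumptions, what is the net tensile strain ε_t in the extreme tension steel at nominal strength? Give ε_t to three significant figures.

a = A_s f_y/(0.85 f'_c b) = 83.90 mm.
β₁ = 0.765, so c = a/β₁ = 83.90/0.765 = 109.67 mm.
From the linear strain diagram with ε_cu = 0.003: ε_t = 0.003 (d − c)/c = 0.003 × (485 − 109.67)/109.67 = 0.0103.
Since ε_t ≥ 0.005, the section is tension-controlled.

ε_t ≈ 0.0103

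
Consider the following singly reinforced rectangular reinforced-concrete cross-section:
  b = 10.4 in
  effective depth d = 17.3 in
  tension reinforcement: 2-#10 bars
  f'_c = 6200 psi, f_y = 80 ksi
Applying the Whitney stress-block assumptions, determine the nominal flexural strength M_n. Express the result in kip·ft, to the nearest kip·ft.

M_n ≈ 262 kip·ft

A_s = 2 × 1.27 = 2.54 in².
T = A_s f_y = 2.54 × 80 = 203.2 kips.
a = T/(0.85 f'_c b) = 203.2/(0.85 × 6.2 × 10.4) = 3.707 in.
M_n = T(d − a/2) = 203.2 × (17.3 − 1.8535) = 3138.7 kip·in = 3138.7/12 = 261.56 kip·ft.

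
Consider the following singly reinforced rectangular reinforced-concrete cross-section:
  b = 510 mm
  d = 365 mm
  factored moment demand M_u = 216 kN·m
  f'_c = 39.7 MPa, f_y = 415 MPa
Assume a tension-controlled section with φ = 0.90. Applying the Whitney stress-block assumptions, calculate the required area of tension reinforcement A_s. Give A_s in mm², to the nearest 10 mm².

M_n = M_u/φ = 216/0.90 = 240 kN·m.
With M_n = 0.85 f'_c a b (d − a/2), solve the quadratic for a:
a = d − √(d² − 2M_n/(0.85 f'_c b)) = 365 − √(365² − 2 × 240×10⁶/(0.85 × 39.7 × 510)) = 40.45 mm.
A_s = 0.85 f'_c a b / f_y = 0.85 × 39.7 × 40.45 × 510 / 415 = 1677.5 mm².

A_s ≈ 1680 mm²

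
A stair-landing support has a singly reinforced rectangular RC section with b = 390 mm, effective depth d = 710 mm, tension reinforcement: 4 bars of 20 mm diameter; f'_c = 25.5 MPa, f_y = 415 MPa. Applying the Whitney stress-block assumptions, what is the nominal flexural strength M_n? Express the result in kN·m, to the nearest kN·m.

M_n ≈ 354 kN·m

A_s = 4 × 314 = 1256 mm².
T = A_s f_y = 1256 × 415 = 521240 N = 521.24 kN.
From C = T: a = T/(0.85 f'_c b) = 521240/(0.85 × 25.5 × 390) = 61.66 mm.
M_n = T(d − a/2) = 521.24 kN × (710 − 30.83) mm = 354.01 kN·m.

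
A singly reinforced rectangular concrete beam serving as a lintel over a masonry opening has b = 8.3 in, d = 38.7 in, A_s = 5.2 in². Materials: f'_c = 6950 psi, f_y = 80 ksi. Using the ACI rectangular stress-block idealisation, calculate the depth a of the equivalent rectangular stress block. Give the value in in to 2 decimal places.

a ≈ 8.48 in

T = A_s f_y = 5.2 × 80 = 416 kips.
a = T/(0.85 f'_c b) = 416/(0.85 × 6.95 × 8.3) = 8.48 in.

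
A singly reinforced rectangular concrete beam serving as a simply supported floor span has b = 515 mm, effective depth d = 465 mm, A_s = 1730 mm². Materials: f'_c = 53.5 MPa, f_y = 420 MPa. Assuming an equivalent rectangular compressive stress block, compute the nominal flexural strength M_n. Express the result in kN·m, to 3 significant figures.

M_n ≈ 327 kN·m

T = A_s f_y = 1730 × 420 = 726600 N = 726.6 kN.
From C = T: a = T/(0.85 f'_c b) = 726600/(0.85 × 53.5 × 515) = 31.03 mm.
M_n = T(d − a/2) = 726.6 kN × (465 − 15.515) mm = 326.60 kN·m.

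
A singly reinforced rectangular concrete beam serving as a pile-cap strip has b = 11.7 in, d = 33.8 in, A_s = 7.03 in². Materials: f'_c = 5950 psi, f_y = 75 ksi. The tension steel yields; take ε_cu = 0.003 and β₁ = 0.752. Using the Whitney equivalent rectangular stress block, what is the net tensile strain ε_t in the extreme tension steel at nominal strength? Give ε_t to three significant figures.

a = A_s f_y/(0.85 f'_c b) = 8.910 in.
β₁ = 0.752, so c = a/β₁ = 8.910/0.752 = 11.848 in.
From the linear strain diagram with ε_cu = 0.003: ε_t = 0.003 (d − c)/c = 0.003 × (33.8 − 11.848)/11.848 = 0.00556.
Since ε_t ≥ 0.005, the section is tension-controlled.

ε_t ≈ 0.00556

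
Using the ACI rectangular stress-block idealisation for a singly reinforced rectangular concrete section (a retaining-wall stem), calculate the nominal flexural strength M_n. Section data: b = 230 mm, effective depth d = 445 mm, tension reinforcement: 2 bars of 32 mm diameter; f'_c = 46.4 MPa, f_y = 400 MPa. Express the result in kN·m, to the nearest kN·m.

M_n ≈ 263 kN·m

A_s = 2 × 804 = 1608 mm².
T = A_s f_y = 1608 × 400 = 643200 N = 643.2 kN.
From C = T: a = T/(0.85 f'_c b) = 643200/(0.85 × 46.4 × 230) = 70.91 mm.
M_n = T(d − a/2) = 643.2 kN × (445 − 35.455) mm = 263.42 kN·m.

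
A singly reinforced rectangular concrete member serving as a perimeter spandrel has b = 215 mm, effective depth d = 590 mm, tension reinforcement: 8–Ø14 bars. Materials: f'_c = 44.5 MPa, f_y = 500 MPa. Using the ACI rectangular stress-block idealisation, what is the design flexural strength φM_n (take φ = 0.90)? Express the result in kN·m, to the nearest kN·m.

A_s = 8 × 154 = 1232 mm².
T = A_s f_y = 1232 × 500 = 616000 N = 616 kN.
From C = T: a = T/(0.85 f'_c b) = 616000/(0.85 × 44.5 × 215) = 75.75 mm.
M_n = T(d − a/2) = 616 kN × (590 − 37.875) mm = 340.11 kN·m.
φM_n = 0.90 × 340.11 = 306.10 kN·m.

φM_n ≈ 306 kN·m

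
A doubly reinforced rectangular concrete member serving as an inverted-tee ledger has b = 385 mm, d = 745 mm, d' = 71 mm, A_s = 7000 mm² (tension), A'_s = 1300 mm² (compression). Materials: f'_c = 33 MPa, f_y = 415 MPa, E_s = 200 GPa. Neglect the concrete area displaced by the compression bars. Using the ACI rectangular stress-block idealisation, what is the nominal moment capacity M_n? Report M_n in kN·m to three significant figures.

M_n ≈ 1870 kN·m

Assume both tension and compression steel yield.
Net tension couple steel: A_s − A'_s = 5700 mm².
a = (A_s − A'_s) f_y / (0.85 f'_c b) = 2365500/(0.85 × 33 × 385) = 219.04 mm.
c = a/β₁ = 219.04/0.814 = 269.09 mm; ε'_s = 0.003(c − d')/c = 0.0022 ≥ f_y/E_s = 0.0021, so compression steel does yield.
M_n = (A_s − A'_s) f_y (d − a/2) + A'_s f_y (d − d') = [2365500 × (745 − 109.52) + 539500 × (745 − 71)] × 10⁻⁶ = 1503.23 + 363.62 = 1866.85 kN·m.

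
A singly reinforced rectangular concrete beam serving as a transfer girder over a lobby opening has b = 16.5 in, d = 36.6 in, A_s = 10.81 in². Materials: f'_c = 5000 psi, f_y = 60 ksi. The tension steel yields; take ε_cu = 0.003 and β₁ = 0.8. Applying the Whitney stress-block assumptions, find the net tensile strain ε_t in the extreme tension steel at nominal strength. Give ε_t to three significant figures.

a = A_s f_y/(0.85 f'_c b) = 9.249 in.
β₁ = 0.8, so c = a/β₁ = 9.249/0.8 = 11.561 in.
From the linear strain diagram with ε_cu = 0.003: ε_t = 0.003 (d − c)/c = 0.003 × (36.6 − 11.561)/11.561 = 0.00650.
Since ε_t ≥ 0.005, the section is tension-controlled.

ε_t ≈ 0.00650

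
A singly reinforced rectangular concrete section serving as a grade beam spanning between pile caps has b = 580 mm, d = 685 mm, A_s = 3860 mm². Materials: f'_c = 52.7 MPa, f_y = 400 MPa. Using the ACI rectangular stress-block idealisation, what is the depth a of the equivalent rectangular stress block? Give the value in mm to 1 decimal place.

T = A_s f_y = 3860 × 400 = 1544000 N = 1544 kN.
Setting C = 0.85 f'_c a b equal to T: a = 1544000/(0.85 × 52.7 × 580) = 59.4 mm.

a ≈ 59.4 mm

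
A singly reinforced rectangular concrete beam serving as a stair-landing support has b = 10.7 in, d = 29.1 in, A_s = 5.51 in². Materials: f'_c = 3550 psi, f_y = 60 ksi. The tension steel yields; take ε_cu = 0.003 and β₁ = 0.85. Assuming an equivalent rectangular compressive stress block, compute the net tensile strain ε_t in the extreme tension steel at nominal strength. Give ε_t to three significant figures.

a = A_s f_y/(0.85 f'_c b) = 10.239 in.
β₁ = 0.85, so c = a/β₁ = 10.239/0.85 = 12.046 in.
From the linear strain diagram with ε_cu = 0.003: ε_t = 0.003 (d − c)/c = 0.003 × (29.1 − 12.046)/12.046 = 0.00425.
ε_t is between 0.004 and 0.005 — transition zone.

ε_t ≈ 0.00425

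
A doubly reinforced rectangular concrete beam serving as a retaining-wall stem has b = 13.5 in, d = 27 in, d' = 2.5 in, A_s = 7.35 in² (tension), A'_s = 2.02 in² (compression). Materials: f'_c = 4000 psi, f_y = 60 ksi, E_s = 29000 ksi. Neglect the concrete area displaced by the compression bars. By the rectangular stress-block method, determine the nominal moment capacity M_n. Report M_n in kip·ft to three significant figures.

Assume both steels yield.
a = (A_s − A'_s) f_y/(0.85 f'_c b) = (7.35 − 2.02) × 60/(0.85 × 4 × 13.5) = 6.967 in.
c = a/β₁ = 6.967/0.85 = 8.196 in; ε'_s = 0.003(c − d')/c = 0.0021 ≥ ε_y = 0.0021, so the compression steel yields.
M_n = (A_s − A'_s) f_y (d − a/2) + A'_s f_y (d − d') = 319.8 × (27 − 3.4835) + 121.2 × (27 − 2.5) = 7520.6 + 2969.4 = 10490.0 kip·in = 10490.0/12 = 874.17 kip·ft.

M_n ≈ 874 kip·ft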